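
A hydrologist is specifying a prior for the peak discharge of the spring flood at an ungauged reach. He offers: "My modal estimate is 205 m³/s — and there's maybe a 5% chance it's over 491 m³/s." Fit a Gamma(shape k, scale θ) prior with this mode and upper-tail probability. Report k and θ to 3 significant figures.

Gamma(k,θ) with k>1 has mode (k−1)θ, so θ = 205/(k−1).
Need P(X < 491) = 0.95 with θ tied to k this way. Start at k = 2, θ = 205: P(X<491) ≈ 0.690.
Too low — raise k to concentrate. Iterating converges to k ≈ 4.58.
Then θ = 205/(4.58−1) ≈ 57.3.

k ≈ 4.58, θ ≈ 57.3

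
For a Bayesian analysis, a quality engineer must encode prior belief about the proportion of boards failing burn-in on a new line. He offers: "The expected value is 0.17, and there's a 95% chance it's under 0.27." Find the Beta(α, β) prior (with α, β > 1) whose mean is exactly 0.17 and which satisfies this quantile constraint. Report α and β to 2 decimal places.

With mean 0.17 fixed, write α = 0.17s, β = 0.83s where s = α+β.
Need P(θ < 0.27) = 0.95 under Beta(0.17s, 0.83s). Normal approximation: (q−m)/√(m(1−m)/s) ≈ z_{0.95} = 1.64, so s ≈ 0.17·0.83·(1.64)²/(0.27−0.17)² = 38.2.
At s = 38.2: P(θ<0.27) ≈ 0.938. Adjusting to match 0.95 gives s ≈ 44.06.
So α = 0.17·44.06 ≈ 7.49, β = 0.83·44.06 ≈ 36.57.

α ≈ 7.49, β ≈ 36.57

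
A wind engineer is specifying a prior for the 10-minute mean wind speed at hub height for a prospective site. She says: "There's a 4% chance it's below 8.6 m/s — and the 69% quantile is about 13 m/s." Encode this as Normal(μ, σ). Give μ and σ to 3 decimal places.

The p-quantile of Normal(μ,σ) is μ + z_p·σ, with z_{0.04} = -1.751 and z_{0.69} = 0.4959.
Eliminate σ: μ = (z₂·x₁ − z₁·x₂)/(z₂ − z₁) = (0.4959·8.6 − (-1.751)·13)/2.247 = 12.029.
Then σ = (x₂ − x₁)/(z₂ − z₁) = (13 − 8.6)/2.247 = 1.959.

μ = 12.029, σ = 1.959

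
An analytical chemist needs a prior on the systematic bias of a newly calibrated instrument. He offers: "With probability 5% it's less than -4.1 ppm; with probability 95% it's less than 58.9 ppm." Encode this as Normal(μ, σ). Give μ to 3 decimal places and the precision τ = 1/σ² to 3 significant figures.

μ = 27.400, τ = 0.00273

For Normal(μ,σ), the p-quantile is μ + z_p·σ. Here z_{0.05} = -1.645, z_{0.95} = 1.645.
So -4.1 = μ − 1.645σ and 58.9 = μ + 1.645σ.
Subtracting: σ = (58.9 − -4.1)/(1.645 − (-1.645)) = 19.151.
Then μ = -4.1 − (-1.645)·19.151 = 27.400.
Precision τ = 1/σ² = 1/19.15² = 0.00273.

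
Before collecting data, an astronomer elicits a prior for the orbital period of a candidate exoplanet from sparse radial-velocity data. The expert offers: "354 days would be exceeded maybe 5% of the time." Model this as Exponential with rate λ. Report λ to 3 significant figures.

λ ≈ 0.00846

P(T > 354.0) = e^(−λ·354.0) = 0.05, so λ = −ln(0.05)/354.0 = 0.00846.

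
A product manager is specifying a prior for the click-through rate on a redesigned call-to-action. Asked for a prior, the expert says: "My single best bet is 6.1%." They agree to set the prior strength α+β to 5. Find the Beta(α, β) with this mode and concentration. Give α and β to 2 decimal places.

For α,β > 1 the Beta mode is (α−1)/(α+β−2). With α+β = 5, the mode is (α−1)/3.
Set (α−1)/3 = 0.061 → α = 1 + 0.061·3 = 1.18.
β = 5 − α = 3.82.

α = 1.18, β = 3.82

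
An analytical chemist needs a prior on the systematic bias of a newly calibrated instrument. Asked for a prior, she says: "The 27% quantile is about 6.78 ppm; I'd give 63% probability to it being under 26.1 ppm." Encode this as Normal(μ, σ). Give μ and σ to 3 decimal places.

μ = 19.313, σ = 20.452

For Normal(μ,σ), the p-quantile is μ + z_p·σ. Here z_{0.27} = -0.6128, z_{0.63} = 0.3319.
So 6.78 = μ − 0.6128σ and 26.1 = μ + 0.3319σ.
Subtracting: σ = (26.1 − 6.78)/(0.3319 − (-0.6128)) = 20.452.
Then μ = 6.78 − (-0.6128)·20.452 = 19.313.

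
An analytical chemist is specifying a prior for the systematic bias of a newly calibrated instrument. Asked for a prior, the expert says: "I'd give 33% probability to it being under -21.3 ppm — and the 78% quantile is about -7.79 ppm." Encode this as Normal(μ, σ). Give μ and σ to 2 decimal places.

μ = -16.40, σ = 11.15

For Normal(μ,σ), the p-quantile is μ + z_p·σ. Here z_{0.33} = -0.4399, z_{0.78} = 0.7722.
So -21.3 = μ − 0.4399σ and -7.79 = μ + 0.7722σ.
Subtracting: σ = (-7.79 − -21.3)/(0.7722 − (-0.4399)) = 11.15.
Then μ = -21.3 − (-0.4399)·11.15 = -16.40.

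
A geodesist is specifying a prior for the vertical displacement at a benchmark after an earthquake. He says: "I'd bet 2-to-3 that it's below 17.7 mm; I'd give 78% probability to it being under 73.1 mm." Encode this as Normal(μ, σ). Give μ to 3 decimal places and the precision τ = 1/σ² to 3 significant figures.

The p-quantile of Normal(μ,σ) is μ + z_p·σ, with z_{0.4} = -0.2533 and z_{0.78} = 0.7722.
Eliminate σ: μ = (z₂·x₁ − z₁·x₂)/(z₂ − z₁) = (0.7722·17.7 − (-0.2533)·73.1)/1.026 = 31.386.
Then σ = (x₂ − x₁)/(z₂ − z₁) = (73.1 − 17.7)/1.026 = 54.020.
Precision τ = 1/σ² = 1/54.02² = 0.000343.

μ = 31.386, τ = 0.000343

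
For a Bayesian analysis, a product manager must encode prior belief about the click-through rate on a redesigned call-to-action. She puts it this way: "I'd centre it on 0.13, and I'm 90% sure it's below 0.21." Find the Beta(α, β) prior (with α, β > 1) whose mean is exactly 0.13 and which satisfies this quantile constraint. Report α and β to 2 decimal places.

α ≈ 4.08, β ≈ 27.31

With mean 0.13 fixed, write α = 0.13s, β = 0.87s where s = α+β.
Need P(θ < 0.21) = 0.9 under Beta(0.13s, 0.87s). Normal approximation: (q−m)/√(m(1−m)/s) ≈ z_{0.9} = 1.28, so s ≈ 0.13·0.87·(1.28)²/(0.21−0.13)² = 29.0.
At s = 29.0: P(θ<0.21) ≈ 0.893. Adjusting to match 0.9 gives s ≈ 31.39.
So α = 0.13·31.39 ≈ 4.08, β = 0.87·31.39 ≈ 27.31.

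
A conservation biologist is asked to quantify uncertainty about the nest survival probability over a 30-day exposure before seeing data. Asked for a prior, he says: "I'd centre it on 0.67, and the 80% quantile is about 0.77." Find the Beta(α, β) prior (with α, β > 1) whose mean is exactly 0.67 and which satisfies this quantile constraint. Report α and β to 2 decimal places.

With mean 0.67 fixed, write α = 0.67s, β = 0.33s where s = α+β.
Need P(θ < 0.77) = 0.8 under Beta(0.67s, 0.33s). Normal approximation: (q−m)/√(m(1−m)/s) ≈ z_{0.8} = 0.842, so s ≈ 0.67·0.33·(0.842)²/(0.77−0.67)² = 15.7.
At s = 15.7: P(θ<0.77) ≈ 0.795. Adjusting to match 0.8 gives s ≈ 16.20.
So α = 0.67·16.20 ≈ 10.85, β = 0.33·16.20 ≈ 5.35.

α ≈ 10.85, β ≈ 5.35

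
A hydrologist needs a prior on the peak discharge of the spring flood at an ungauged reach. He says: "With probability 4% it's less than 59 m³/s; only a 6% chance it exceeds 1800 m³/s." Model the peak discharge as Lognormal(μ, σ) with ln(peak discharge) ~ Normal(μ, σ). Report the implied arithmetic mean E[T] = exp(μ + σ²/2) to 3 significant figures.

E[T] ≈ 616 m³/s

If T ~ Lognormal(μ,σ) then ln T ~ Normal(μ,σ), so the p-quantile of ln T is μ + z_p·σ.
ln(59) = 4.078 and ln(1800) = 7.496; z_{0.04} = -1.751, z_{0.94} = 1.555.
σ = (7.496 − 4.078)/(1.555 − (-1.751)) = 1.034.
μ = 4.078 − (-1.751)·1.034 = 5.888.
E[T] = exp(μ + σ²/2) = exp(5.888 + 0.5346) = 616 m³/s.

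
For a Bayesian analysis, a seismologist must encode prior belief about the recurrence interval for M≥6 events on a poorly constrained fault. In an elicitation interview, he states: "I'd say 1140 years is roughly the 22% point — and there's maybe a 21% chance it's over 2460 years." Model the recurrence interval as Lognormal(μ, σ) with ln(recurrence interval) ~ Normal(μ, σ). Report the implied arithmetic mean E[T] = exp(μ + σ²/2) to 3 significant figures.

If T ~ Lognormal(μ,σ) then ln T ~ Normal(μ,σ), so the p-quantile of ln T is μ + z_p·σ.
ln(1140) = 7.039 and ln(2460) = 7.808; z_{0.22} = -0.7722, z_{0.79} = 0.8064.
σ = (7.808 − 7.039)/(0.8064 − (-0.7722)) = 0.487.
μ = 7.039 − (-0.7722)·0.487 = 7.415.
E[T] = exp(μ + σ²/2) = exp(7.415 + 0.1187) = 1870 years.

E[T] ≈ 1870 years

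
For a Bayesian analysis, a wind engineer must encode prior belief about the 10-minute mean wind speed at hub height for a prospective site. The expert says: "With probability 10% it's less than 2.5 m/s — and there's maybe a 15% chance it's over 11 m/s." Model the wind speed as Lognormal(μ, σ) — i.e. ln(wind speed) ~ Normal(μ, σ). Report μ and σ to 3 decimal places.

μ ≈ 1.735, σ ≈ 0.639

If T ~ Lognormal(μ,σ) then ln T ~ Normal(μ,σ), so the p-quantile of ln T is μ + z_p·σ.
ln(2.5) = 0.9163 and ln(11) = 2.398; z_{0.1} = -1.282, z_{0.85} = 1.036.
σ = (2.398 − 0.9163)/(1.036 − (-1.282)) = 0.639.
μ = 0.9163 − (-1.282)·0.639 = 1.735.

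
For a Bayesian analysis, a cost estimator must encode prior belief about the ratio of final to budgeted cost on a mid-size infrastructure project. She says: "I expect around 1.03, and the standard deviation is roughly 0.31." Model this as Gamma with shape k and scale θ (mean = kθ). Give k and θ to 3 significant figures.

For Gamma(k, scale θ): mean = kθ, variance = kθ², so CV = 1/√k.
CV = SD/mean = 0.31/1.03 = 0.301, hence k = 1/CV² = 11.
Then θ = mean/k = 1.03/11 = 0.0933.

k ≈ 11, θ ≈ 0.0933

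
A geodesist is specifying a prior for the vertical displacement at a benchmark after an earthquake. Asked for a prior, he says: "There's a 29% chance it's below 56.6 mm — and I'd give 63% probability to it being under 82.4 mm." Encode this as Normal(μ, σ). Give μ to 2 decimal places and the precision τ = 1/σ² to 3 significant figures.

μ = 72.73, τ = 0.00118

For Normal(μ,σ), the p-quantile is μ + z_p·σ. Here z_{0.29} = -0.5534, z_{0.63} = 0.3319.
So 56.6 = μ − 0.5534σ and 82.4 = μ + 0.3319σ.
Subtracting: σ = (82.4 − 56.6)/(0.3319 − (-0.5534)) = 29.14.
Then μ = 56.6 − (-0.5534)·29.14 = 72.73.
Precision τ = 1/σ² = 1/29.14² = 0.00118.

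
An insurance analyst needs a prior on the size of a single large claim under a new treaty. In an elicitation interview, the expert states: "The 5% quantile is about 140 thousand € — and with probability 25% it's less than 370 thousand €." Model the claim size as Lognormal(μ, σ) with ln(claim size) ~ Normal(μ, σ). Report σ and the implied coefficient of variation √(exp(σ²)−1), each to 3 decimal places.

σ ≈ 1.002, CV ≈ 1.314

If T ~ Lognormal(μ,σ) then ln T ~ Normal(μ,σ), so the p-quantile of ln T is μ + z_p·σ.
ln(140) = 4.942 and ln(370) = 5.914; z_{0.05} = -1.645, z_{0.25} = -0.6745.
σ = (5.914 − 4.942)/(-0.6745 − (-1.645)) = 1.002.
μ = 4.942 − (-1.645)·1.002 = 6.589.
CV = √(exp(σ²)−1) = √(exp(1.0031)−1) = 1.314.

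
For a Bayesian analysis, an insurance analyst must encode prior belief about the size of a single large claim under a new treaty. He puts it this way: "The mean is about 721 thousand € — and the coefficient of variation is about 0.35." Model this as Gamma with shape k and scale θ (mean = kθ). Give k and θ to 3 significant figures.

For Gamma(k, scale θ): mean = kθ, variance = kθ², so CV = 1/√k.
CV = 0.35, hence k = 1/CV² = 8.16.
Then θ = mean/k = 721/8.16 = 88.3.

k ≈ 8.16, θ ≈ 88.3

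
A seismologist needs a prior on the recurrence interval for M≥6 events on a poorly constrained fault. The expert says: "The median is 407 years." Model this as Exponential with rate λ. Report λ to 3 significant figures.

λ ≈ 0.0017

Exponential median = ln 2 / λ, so λ = ln 2 / 407.0 = 0.0017.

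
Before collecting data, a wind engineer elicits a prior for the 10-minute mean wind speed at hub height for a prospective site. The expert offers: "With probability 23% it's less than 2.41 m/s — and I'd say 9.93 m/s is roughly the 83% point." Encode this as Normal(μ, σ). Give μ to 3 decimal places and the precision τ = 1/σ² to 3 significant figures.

The p-quantile of Normal(μ,σ) is μ + z_p·σ, with z_{0.23} = -0.7388 and z_{0.83} = 0.9542.
Eliminate σ: μ = (z₂·x₁ − z₁·x₂)/(z₂ − z₁) = (0.9542·2.41 − (-0.7388)·9.93)/1.693 = 5.692.
Then σ = (x₂ − x₁)/(z₂ − z₁) = (9.93 − 2.41)/1.693 = 4.442.
Precision τ = 1/σ² = 1/4.442² = 0.0507.

μ = 5.692, τ = 0.0507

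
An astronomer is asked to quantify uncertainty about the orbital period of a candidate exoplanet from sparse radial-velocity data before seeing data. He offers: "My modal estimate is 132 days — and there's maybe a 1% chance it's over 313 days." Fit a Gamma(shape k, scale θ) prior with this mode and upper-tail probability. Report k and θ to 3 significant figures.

Gamma(k,θ) with k>1 has mode (k−1)θ, so θ = 132/(k−1).
Need P(X < 313) = 0.99 with θ tied to k this way. Start at k = 2, θ = 132: P(X<313) ≈ 0.685.
Too low — raise k to concentrate. Iterating converges to k ≈ 7.37.
Then θ = 132/(7.37−1) ≈ 20.7.

k ≈ 7.37, θ ≈ 20.7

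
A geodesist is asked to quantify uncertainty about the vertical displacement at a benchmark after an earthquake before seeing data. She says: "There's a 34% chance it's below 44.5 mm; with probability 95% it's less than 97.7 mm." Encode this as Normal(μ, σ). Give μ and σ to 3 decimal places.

μ = 55.166, σ = 25.859

The p-quantile of Normal(μ,σ) is μ + z_p·σ, with z_{0.34} = -0.4125 and z_{0.95} = 1.645.
Eliminate σ: μ = (z₂·x₁ − z₁·x₂)/(z₂ − z₁) = (1.645·44.5 − (-0.4125)·97.7)/2.057 = 55.166.
Then σ = (x₂ − x₁)/(z₂ − z₁) = (97.7 − 44.5)/2.057 = 25.859.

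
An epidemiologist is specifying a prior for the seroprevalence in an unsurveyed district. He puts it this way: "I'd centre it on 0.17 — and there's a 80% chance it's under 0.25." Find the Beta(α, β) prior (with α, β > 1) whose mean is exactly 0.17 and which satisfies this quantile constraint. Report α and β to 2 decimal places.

α ≈ 2.21, β ≈ 10.79

With mean 0.17 fixed, write α = 0.17s, β = 0.83s where s = α+β.
Need P(θ < 0.25) = 0.8 under Beta(0.17s, 0.83s). Normal approximation: (q−m)/√(m(1−m)/s) ≈ z_{0.8} = 0.842, so s ≈ 0.17·0.83·(0.842)²/(0.25−0.17)² = 15.6.
At s = 15.6: P(θ<0.25) ≈ 0.815. Adjusting to match 0.8 gives s ≈ 13.00.
So α = 0.17·13.00 ≈ 2.21, β = 0.83·13.00 ≈ 10.79.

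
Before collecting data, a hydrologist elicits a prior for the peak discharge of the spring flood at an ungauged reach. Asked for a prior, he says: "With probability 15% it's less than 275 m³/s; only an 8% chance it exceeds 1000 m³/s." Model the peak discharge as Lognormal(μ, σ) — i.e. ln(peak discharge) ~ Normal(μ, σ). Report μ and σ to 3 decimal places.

μ ≈ 6.165, σ ≈ 0.529

If T ~ Lognormal(μ,σ) then ln T ~ Normal(μ,σ), so the p-quantile of ln T is μ + z_p·σ.
ln(275) = 5.617 and ln(1000) = 6.908; z_{0.15} = -1.036, z_{0.92} = 1.405.
σ = (6.908 − 5.617)/(1.405 − (-1.036)) = 0.529.
μ = 5.617 − (-1.036)·0.529 = 6.165.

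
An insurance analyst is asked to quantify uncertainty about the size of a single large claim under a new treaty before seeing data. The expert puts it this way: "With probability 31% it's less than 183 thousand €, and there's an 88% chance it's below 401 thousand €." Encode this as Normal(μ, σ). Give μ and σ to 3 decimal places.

μ = 247.695, σ = 130.474

The p-quantile of Normal(μ,σ) is μ + z_p·σ, with z_{0.31} = -0.4959 and z_{0.88} = 1.175.
Eliminate σ: μ = (z₂·x₁ − z₁·x₂)/(z₂ − z₁) = (1.175·183 − (-0.4959)·401)/1.671 = 247.695.
Then σ = (x₂ − x₁)/(z₂ − z₁) = (401 − 183)/1.671 = 130.474.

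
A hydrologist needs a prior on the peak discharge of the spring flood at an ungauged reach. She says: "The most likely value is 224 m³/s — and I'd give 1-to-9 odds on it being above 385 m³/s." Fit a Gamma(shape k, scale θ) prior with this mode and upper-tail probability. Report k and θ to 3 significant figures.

k ≈ 7.46, θ ≈ 34.7

Gamma(k,θ) with k>1 has mode (k−1)θ, so θ = 224/(k−1).
Need P(X < 385) = 0.9 with θ tied to k this way. Start at k = 2, θ = 224: P(X<385) ≈ 0.513.
Too low — raise k to concentrate. Iterating converges to k ≈ 7.46.
Then θ = 224/(7.46−1) ≈ 34.7.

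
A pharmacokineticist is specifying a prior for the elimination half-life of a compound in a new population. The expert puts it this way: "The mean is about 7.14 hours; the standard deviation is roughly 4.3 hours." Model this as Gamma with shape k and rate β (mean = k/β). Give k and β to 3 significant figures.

k ≈ 2.76, β ≈ 0.386

For Gamma(k, rate β): mean = k/β, variance = k/β², so CV = 1/√k.
CV = SD/mean = 4.3/7.14 = 0.6022, hence k = 1/CV² = 2.76.
Then β = k/mean = 2.76/7.14 = 0.386.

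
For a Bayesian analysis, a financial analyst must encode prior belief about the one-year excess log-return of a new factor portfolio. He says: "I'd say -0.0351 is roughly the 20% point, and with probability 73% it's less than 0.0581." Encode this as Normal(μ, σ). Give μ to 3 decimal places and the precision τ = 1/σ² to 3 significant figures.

The p-quantile of Normal(μ,σ) is μ + z_p·σ, with z_{0.2} = -0.8416 and z_{0.73} = 0.6128.
Eliminate σ: μ = (z₂·x₁ − z₁·x₂)/(z₂ − z₁) = (0.6128·-0.0351 − (-0.8416)·0.0581)/1.454 = 0.019.
Then σ = (x₂ − x₁)/(z₂ − z₁) = (0.0581 − -0.0351)/1.454 = 0.064.
Precision τ = 1/σ² = 1/0.06408² = 244.

μ = 0.019, τ = 244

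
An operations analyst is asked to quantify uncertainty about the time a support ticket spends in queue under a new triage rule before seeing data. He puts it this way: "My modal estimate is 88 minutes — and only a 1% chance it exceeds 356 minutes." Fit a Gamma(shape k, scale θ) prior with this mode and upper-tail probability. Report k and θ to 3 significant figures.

k ≈ 3.13, θ ≈ 41.2

Gamma(k,θ) with k>1 has mode (k−1)θ, so θ = 88/(k−1).
Need P(X < 356) = 0.99 with θ tied to k this way. Start at k = 2, θ = 88: P(X<356) ≈ 0.912.
Too low — raise k to concentrate. Iterating converges to k ≈ 3.13.
Then θ = 88/(3.13−1) ≈ 41.2.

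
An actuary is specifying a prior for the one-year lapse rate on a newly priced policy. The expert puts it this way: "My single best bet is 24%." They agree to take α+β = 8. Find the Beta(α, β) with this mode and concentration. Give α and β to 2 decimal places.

For α,β > 1 the Beta mode is (α−1)/(α+β−2). With α+β = 8, the mode is (α−1)/6.
Set (α−1)/6 = 0.24 → α = 1 + 0.24·6 = 2.44.
β = 8 − α = 5.56.

α = 2.44, β = 5.56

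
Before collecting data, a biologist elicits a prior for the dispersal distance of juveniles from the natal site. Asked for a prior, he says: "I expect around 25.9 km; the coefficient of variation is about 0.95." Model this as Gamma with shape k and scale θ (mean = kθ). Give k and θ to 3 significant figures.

k ≈ 1.11, θ ≈ 23.4

For Gamma(k, scale θ): mean = kθ, variance = kθ², so CV = 1/√k.
CV = 0.95, hence k = 1/CV² = 1.11.
Then θ = mean/k = 25.9/1.11 = 23.4.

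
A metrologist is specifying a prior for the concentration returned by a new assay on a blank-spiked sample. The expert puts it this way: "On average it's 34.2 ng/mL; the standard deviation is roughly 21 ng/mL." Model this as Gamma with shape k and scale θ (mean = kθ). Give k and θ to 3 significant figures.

k ≈ 2.65, θ ≈ 12.9

For Gamma(k, scale θ): mean = kθ, variance = kθ², so CV = 1/√k.
CV = SD/mean = 21/34.2 = 0.614, hence k = 1/CV² = 2.65.
Then θ = mean/k = 34.2/2.65 = 12.9.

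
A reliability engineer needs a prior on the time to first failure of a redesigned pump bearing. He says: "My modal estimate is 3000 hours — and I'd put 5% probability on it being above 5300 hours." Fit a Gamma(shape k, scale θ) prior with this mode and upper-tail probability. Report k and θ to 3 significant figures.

Gamma(k,θ) with k>1 has mode (k−1)θ, so θ = 3000/(k−1).
Need P(X < 5300) = 0.95 with θ tied to k this way. Start at k = 2, θ = 3000: P(X<5300) ≈ 0.527.
Too low — raise k to concentrate. Iterating converges to k ≈ 9.61.
Then θ = 3000/(9.61−1) ≈ 348.

k ≈ 9.61, θ ≈ 348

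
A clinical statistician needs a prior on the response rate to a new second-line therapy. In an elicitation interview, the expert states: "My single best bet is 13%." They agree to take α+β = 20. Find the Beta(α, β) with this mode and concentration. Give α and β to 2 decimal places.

α = 3.34, β = 16.66

For α,β > 1 the Beta mode is (α−1)/(α+β−2). With α+β = 20, the mode is (α−1)/18.
Set (α−1)/18 = 0.13 → α = 1 + 0.13·18 = 3.34.
β = 20 − α = 16.66.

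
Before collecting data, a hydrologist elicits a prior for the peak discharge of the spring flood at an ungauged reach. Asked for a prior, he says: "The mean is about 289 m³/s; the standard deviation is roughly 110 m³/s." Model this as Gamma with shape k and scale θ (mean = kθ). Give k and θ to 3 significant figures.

For Gamma(k, scale θ): mean = kθ, variance = kθ², so CV = 1/√k.
CV = SD/mean = 110/289 = 0.3806, hence k = 1/CV² = 6.9.
Then θ = mean/k = 289/6.9 = 41.9.

k ≈ 6.9, θ ≈ 41.9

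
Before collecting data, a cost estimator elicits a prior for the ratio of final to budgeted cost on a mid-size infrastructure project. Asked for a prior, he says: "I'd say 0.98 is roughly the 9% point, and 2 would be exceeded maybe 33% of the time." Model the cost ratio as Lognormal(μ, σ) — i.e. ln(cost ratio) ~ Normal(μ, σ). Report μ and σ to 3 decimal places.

If T ~ Lognormal(μ,σ) then ln T ~ Normal(μ,σ), so the p-quantile of ln T is μ + z_p·σ.
ln(0.98) = -0.0202 and ln(2) = 0.6931; z_{0.09} = -1.341, z_{0.67} = 0.4399.
σ = (0.6931 − -0.0202)/(0.4399 − (-1.341)) = 0.401.
μ = -0.0202 − (-1.341)·0.401 = 0.517.

μ ≈ 0.517, σ ≈ 0.401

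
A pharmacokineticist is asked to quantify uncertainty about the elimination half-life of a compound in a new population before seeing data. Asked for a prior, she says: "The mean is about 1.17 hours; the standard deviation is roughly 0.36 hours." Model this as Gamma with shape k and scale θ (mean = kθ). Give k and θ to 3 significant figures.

For Gamma(k, scale θ): mean = kθ, variance = kθ², so CV = 1/√k.
CV = SD/mean = 0.36/1.17 = 0.3077, hence k = 1/CV² = 10.6.
Then θ = mean/k = 1.17/10.6 = 0.111.

k ≈ 10.6, θ ≈ 0.111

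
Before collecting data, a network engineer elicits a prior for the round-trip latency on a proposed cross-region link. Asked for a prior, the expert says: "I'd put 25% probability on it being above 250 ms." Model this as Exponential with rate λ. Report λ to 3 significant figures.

λ ≈ 0.00555

P(T > 250.0) = e^(−λ·250.0) = 0.25, so λ = −ln(0.25)/250.0 = 0.00555.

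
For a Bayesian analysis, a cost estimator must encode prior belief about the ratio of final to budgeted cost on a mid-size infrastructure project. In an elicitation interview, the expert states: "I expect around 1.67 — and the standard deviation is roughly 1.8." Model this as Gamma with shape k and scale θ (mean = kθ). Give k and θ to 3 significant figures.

k ≈ 0.861, θ ≈ 1.94

For Gamma(k, scale θ): mean = kθ, variance = kθ², so CV = 1/√k.
CV = SD/mean = 1.8/1.67 = 1.078, hence k = 1/CV² = 0.861.
Then θ = mean/k = 1.67/0.861 = 1.94.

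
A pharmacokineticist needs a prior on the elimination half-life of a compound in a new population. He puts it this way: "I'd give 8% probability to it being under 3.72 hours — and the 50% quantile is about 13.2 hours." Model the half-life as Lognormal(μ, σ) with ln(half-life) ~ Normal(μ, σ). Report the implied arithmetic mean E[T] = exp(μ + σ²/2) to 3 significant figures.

E[T] ≈ 19.8 hours

If T ~ Lognormal(μ,σ) then ln T ~ Normal(μ,σ), so the p-quantile of ln T is μ + z_p·σ.
ln(3.72) = 1.314 and ln(13.2) = 2.58; z_{0.08} = -1.405, z_{0.5} = 0.
σ = (2.58 − 1.314)/(0 − (-1.405)) = 0.901.
μ = 1.314 − (-1.405)·0.901 = 2.580.
E[T] = exp(μ + σ²/2) = exp(2.580 + 0.4062) = 19.8 hours.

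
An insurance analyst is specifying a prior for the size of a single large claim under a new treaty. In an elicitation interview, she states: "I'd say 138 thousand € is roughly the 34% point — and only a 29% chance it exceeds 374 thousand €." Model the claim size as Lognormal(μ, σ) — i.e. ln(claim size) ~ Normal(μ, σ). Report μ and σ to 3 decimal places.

If T ~ Lognormal(μ,σ) then ln T ~ Normal(μ,σ), so the p-quantile of ln T is μ + z_p·σ.
ln(138) = 4.927 and ln(374) = 5.924; z_{0.34} = -0.4125, z_{0.71} = 0.5534.
σ = (5.924 − 4.927)/(0.5534 − (-0.4125)) = 1.032.
μ = 4.927 − (-0.4125)·1.032 = 5.353.

μ ≈ 5.353, σ ≈ 1.032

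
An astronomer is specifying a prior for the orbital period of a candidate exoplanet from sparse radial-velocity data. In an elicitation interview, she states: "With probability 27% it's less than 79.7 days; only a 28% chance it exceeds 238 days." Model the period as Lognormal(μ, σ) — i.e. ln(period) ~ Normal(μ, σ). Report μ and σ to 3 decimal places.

If T ~ Lognormal(μ,σ) then ln T ~ Normal(μ,σ), so the p-quantile of ln T is μ + z_p·σ.
ln(79.7) = 4.378 and ln(238) = 5.472; z_{0.27} = -0.6128, z_{0.72} = 0.5828.
σ = (5.472 − 4.378)/(0.5828 − (-0.6128)) = 0.915.
μ = 4.378 − (-0.6128)·0.915 = 4.939.

μ ≈ 4.939, σ ≈ 0.915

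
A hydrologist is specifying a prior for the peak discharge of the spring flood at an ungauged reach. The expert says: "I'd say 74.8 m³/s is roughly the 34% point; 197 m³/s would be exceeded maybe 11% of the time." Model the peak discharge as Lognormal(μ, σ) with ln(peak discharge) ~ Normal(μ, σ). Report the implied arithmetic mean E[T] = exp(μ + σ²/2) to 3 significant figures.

If T ~ Lognormal(μ,σ) then ln T ~ Normal(μ,σ), so the p-quantile of ln T is μ + z_p·σ.
ln(74.8) = 4.315 and ln(197) = 5.283; z_{0.34} = -0.4125, z_{0.89} = 1.227.
σ = (5.283 − 4.315)/(1.227 − (-0.4125)) = 0.591.
μ = 4.315 − (-0.4125)·0.591 = 4.559.
E[T] = exp(μ + σ²/2) = exp(4.559 + 0.1745) = 114 m³/s.

E[T] ≈ 114 m³/s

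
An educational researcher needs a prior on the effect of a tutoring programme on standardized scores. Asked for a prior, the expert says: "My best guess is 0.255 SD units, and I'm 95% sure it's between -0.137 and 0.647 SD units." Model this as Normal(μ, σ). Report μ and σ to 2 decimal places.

A symmetric 95% interval runs μ ± z·σ with z = 1.96.
Half-width = 0.392, so σ = 0.392/1.96 = 0.20.
μ is the stated best guess, 0.26.

μ = 0.26, σ = 0.20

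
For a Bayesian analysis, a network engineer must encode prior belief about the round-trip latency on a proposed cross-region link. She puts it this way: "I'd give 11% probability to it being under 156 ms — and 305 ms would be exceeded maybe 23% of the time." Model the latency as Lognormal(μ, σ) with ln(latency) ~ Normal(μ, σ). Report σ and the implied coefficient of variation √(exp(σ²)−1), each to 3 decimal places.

If T ~ Lognormal(μ,σ) then ln T ~ Normal(μ,σ), so the p-quantile of ln T is μ + z_p·σ.
ln(156) = 5.05 and ln(305) = 5.72; z_{0.11} = -1.227, z_{0.77} = 0.7388.
σ = (5.72 − 5.05)/(0.7388 − (-1.227)) = 0.341.
μ = 5.05 − (-1.227)·0.341 = 5.468.
CV = √(exp(σ²)−1) = √(exp(0.1164)−1) = 0.351.

σ ≈ 0.341, CV ≈ 0.351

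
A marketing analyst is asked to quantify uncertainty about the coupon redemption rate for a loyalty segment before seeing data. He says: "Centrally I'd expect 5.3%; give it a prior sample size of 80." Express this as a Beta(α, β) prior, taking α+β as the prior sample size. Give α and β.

Under the effective-sample-size interpretation, Beta(α, β) has prior mean α/(α+β) and prior sample size α+β.
So α+β = 80 and α/(α+β) = 0.053, giving α = 0.053·80 = 4.24 and β = 80 − 4.24 = 75.76.

α = 4.24, β = 75.76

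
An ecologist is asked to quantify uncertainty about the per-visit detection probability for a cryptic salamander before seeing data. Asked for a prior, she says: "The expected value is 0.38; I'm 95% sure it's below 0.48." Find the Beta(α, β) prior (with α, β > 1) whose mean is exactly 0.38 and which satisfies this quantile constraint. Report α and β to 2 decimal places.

With mean 0.38 fixed, write α = 0.38s, β = 0.62s where s = α+β.
Need P(θ < 0.48) = 0.95 under Beta(0.38s, 0.62s). Normal approximation: (q−m)/√(m(1−m)/s) ≈ z_{0.95} = 1.64, so s ≈ 0.38·0.62·(1.64)²/(0.48−0.38)² = 63.7.
At s = 63.7: P(θ<0.48) ≈ 0.948. Adjusting to match 0.95 gives s ≈ 65.58.
So α = 0.38·65.58 ≈ 24.92, β = 0.62·65.58 ≈ 40.66.

α ≈ 24.92, β ≈ 40.66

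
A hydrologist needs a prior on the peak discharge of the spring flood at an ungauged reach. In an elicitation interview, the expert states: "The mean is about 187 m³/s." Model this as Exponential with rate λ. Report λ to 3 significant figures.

Exponential mean = 1/λ, so λ = 1/187.0 = 0.00535.

λ ≈ 0.00535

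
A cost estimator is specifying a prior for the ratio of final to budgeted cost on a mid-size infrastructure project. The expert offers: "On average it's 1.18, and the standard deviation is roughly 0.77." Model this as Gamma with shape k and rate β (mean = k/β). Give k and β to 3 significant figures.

k ≈ 2.35, β ≈ 1.99

For Gamma(k, rate β): mean = k/β, variance = k/β², so CV = 1/√k.
CV = SD/mean = 0.77/1.18 = 0.6525, hence k = 1/CV² = 2.35.
Then β = k/mean = 2.35/1.18 = 1.99.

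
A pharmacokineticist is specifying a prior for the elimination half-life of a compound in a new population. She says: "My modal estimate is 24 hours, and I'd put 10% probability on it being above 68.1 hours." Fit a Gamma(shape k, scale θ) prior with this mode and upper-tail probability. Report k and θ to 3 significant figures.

k ≈ 2.76, θ ≈ 13.7

Gamma(k,θ) with k>1 has mode (k−1)θ, so θ = 24/(k−1).
Need P(X < 68.1) = 0.9 with θ tied to k this way. Start at k = 2, θ = 24: P(X<68.1) ≈ 0.775.
Too low — raise k to concentrate. Iterating converges to k ≈ 2.76.
Then θ = 24/(2.76−1) ≈ 13.7.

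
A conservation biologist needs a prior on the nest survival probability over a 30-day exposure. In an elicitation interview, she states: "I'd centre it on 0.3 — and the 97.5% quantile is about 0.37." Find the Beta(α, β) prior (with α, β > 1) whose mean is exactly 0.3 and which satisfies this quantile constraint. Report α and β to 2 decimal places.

α ≈ 52.15, β ≈ 121.68

With mean 0.3 fixed, write α = 0.3s, β = 0.7s where s = α+β.
Need P(θ < 0.37) = 0.975 under Beta(0.3s, 0.7s). Normal approximation: (q−m)/√(m(1−m)/s) ≈ z_{0.975} = 1.96, so s ≈ 0.3·0.7·(1.96)²/(0.37−0.3)² = 164.6.
At s = 164.6: P(θ<0.37) ≈ 0.972. Adjusting to match 0.975 gives s ≈ 173.82.
So α = 0.3·173.82 ≈ 52.15, β = 0.7·173.82 ≈ 121.68.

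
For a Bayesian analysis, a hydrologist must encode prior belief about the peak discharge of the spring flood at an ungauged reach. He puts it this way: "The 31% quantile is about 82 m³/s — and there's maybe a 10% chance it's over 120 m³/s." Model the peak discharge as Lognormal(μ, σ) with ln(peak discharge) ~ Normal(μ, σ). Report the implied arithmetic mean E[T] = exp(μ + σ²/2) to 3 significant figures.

E[T] ≈ 93.3 m³/s

If T ~ Lognormal(μ,σ) then ln T ~ Normal(μ,σ), so the p-quantile of ln T is μ + z_p·σ.
ln(82) = 4.407 and ln(120) = 4.787; z_{0.31} = -0.4959, z_{0.9} = 1.282.
σ = (4.787 − 4.407)/(1.282 − (-0.4959)) = 0.214.
μ = 4.407 − (-0.4959)·0.214 = 4.513.
E[T] = exp(μ + σ²/2) = exp(4.513 + 0.0229) = 93.3 m³/s.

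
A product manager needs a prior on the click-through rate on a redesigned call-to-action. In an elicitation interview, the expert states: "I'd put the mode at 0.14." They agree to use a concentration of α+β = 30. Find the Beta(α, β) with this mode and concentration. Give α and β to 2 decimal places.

For α,β > 1 the Beta mode is (α−1)/(α+β−2). With α+β = 30, the mode is (α−1)/28.
Set (α−1)/28 = 0.14 → α = 1 + 0.14·28 = 4.92.
β = 30 − α = 25.08.

α = 4.92, β = 25.08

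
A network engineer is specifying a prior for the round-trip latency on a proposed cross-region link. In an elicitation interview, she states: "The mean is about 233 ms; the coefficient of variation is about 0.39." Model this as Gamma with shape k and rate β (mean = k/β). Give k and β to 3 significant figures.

For Gamma(k, rate β): mean = k/β, variance = k/β², so CV = 1/√k.
CV = 0.39, hence k = 1/CV² = 6.57.
Then β = k/mean = 6.57/233 = 0.0282.

k ≈ 6.57, β ≈ 0.0282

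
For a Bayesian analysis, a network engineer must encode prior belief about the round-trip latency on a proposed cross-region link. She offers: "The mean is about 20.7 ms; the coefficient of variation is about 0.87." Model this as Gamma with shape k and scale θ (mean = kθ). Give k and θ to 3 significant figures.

For Gamma(k, scale θ): mean = kθ, variance = kθ², so CV = 1/√k.
CV = 0.87, hence k = 1/CV² = 1.32.
Then θ = mean/k = 20.7/1.32 = 15.7.

k ≈ 1.32, θ ≈ 15.7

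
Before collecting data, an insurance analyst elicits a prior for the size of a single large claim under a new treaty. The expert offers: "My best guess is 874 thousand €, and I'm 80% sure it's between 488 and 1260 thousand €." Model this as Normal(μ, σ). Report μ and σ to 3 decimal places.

A symmetric 80% interval runs μ ± z·σ with z = 1.282.
Half-width = 386, so σ = 386/1.282 = 301.197.
μ is the stated best guess, 874.000.

μ = 874.000, σ = 301.197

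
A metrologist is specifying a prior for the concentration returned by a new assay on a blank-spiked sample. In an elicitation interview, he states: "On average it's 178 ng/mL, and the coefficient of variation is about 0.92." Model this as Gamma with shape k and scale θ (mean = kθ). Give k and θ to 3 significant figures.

For Gamma(k, scale θ): mean = kθ, variance = kθ², so CV = 1/√k.
CV = 0.92, hence k = 1/CV² = 1.18.
Then θ = mean/k = 178/1.18 = 151.

k ≈ 1.18, θ ≈ 151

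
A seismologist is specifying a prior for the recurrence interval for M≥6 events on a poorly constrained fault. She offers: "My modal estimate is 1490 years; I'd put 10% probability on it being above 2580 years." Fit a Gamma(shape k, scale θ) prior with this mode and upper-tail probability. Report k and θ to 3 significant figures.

Gamma(k,θ) with k>1 has mode (k−1)θ, so θ = 1490/(k−1).
Need P(X < 2580) = 0.9 with θ tied to k this way. Start at k = 2, θ = 1490: P(X<2580) ≈ 0.516.
Too low — raise k to concentrate. Iterating converges to k ≈ 7.29.
Then θ = 1490/(7.29−1) ≈ 237.

k ≈ 7.29, θ ≈ 237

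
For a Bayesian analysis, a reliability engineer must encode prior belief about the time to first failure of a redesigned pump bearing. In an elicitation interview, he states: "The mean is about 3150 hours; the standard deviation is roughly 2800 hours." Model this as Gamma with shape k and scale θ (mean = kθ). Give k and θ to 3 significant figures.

k ≈ 1.27, θ ≈ 2490

For Gamma(k, scale θ): mean = kθ, variance = kθ², so CV = 1/√k.
CV = SD/mean = 2800/3150 = 0.8889, hence k = 1/CV² = 1.27.
Then θ = mean/k = 3150/1.27 = 2490.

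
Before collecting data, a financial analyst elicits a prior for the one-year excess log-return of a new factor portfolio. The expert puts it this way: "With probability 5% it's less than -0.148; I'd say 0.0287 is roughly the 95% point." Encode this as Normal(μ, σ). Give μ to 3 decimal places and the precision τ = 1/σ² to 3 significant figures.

The p-quantile of Normal(μ,σ) is μ + z_p·σ, with z_{0.05} = -1.645 and z_{0.95} = 1.645.
Eliminate σ: μ = (z₂·x₁ − z₁·x₂)/(z₂ − z₁) = (1.645·-0.148 − (-1.645)·0.0287)/3.29 = -0.060.
Then σ = (x₂ − x₁)/(z₂ − z₁) = (0.0287 − -0.148)/3.29 = 0.054.
Precision τ = 1/σ² = 1/0.05371² = 347.

μ = -0.060, τ = 347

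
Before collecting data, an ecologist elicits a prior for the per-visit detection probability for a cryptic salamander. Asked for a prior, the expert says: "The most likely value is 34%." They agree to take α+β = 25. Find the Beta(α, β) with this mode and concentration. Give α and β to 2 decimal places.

α = 8.82, β = 16.18

For α,β > 1 the Beta mode is (α−1)/(α+β−2). With α+β = 25, the mode is (α−1)/23.
Set (α−1)/23 = 0.34 → α = 1 + 0.34·23 = 8.82.
β = 25 − α = 16.18.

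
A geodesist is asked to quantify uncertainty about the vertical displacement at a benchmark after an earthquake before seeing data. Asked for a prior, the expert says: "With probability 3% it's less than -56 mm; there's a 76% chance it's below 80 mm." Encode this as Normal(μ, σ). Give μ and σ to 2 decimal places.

The p-quantile of Normal(μ,σ) is μ + z_p·σ, with z_{0.03} = -1.881 and z_{0.76} = 0.7063.
Eliminate σ: μ = (z₂·x₁ − z₁·x₂)/(z₂ − z₁) = (0.7063·-56 − (-1.881)·80)/2.587 = 42.87.
Then σ = (x₂ − x₁)/(z₂ − z₁) = (80 − -56)/2.587 = 52.57.

μ = 42.87, σ = 52.57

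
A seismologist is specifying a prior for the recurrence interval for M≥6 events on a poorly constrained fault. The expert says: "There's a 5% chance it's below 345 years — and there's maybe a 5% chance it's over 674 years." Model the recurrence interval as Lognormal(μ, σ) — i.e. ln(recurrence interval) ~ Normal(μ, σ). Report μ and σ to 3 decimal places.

If T ~ Lognormal(μ,σ) then ln T ~ Normal(μ,σ), so the p-quantile of ln T is μ + z_p·σ.
ln(345) = 5.844 and ln(674) = 6.513; z_{0.05} = -1.645, z_{0.95} = 1.645.
σ = (6.513 − 5.844)/(1.645 − (-1.645)) = 0.204.
μ = 5.844 − (-1.645)·0.204 = 6.178.

μ ≈ 6.178, σ ≈ 0.204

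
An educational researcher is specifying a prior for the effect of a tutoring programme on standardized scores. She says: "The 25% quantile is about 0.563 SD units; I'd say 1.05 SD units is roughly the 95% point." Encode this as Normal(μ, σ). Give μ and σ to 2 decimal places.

μ = 0.70, σ = 0.21

The p-quantile of Normal(μ,σ) is μ + z_p·σ, with z_{0.25} = -0.6745 and z_{0.95} = 1.645.
Eliminate σ: μ = (z₂·x₁ − z₁·x₂)/(z₂ − z₁) = (1.645·0.563 − (-0.6745)·1.05)/2.319 = 0.70.
Then σ = (x₂ − x₁)/(z₂ − z₁) = (1.05 − 0.563)/2.319 = 0.21.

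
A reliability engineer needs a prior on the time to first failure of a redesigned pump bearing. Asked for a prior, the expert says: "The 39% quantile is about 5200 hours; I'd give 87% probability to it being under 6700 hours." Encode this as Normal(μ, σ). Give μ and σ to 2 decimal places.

μ = 5498.05, σ = 1067.08

For Normal(μ,σ), the p-quantile is μ + z_p·σ. Here z_{0.39} = -0.2793, z_{0.87} = 1.126.
So 5200 = μ − 0.2793σ and 6700 = μ + 1.126σ.
Subtracting: σ = (6700 − 5200)/(1.126 − (-0.2793)) = 1067.08.
Then μ = 5200 − (-0.2793)·1067.08 = 5498.05.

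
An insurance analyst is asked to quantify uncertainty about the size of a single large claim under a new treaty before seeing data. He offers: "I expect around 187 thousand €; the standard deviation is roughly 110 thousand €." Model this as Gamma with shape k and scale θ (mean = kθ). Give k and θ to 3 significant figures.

For Gamma(k, scale θ): mean = kθ, variance = kθ², so CV = 1/√k.
CV = SD/mean = 110/187 = 0.5882, hence k = 1/CV² = 2.89.
Then θ = mean/k = 187/2.89 = 64.7.

k ≈ 2.89, θ ≈ 64.7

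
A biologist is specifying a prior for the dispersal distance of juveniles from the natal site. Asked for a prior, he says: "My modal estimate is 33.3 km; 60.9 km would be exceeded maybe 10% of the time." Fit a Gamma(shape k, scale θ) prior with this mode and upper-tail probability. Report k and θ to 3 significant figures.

Gamma(k,θ) with k>1 has mode (k−1)θ, so θ = 33.3/(k−1).
Need P(X < 60.9) = 0.9 with θ tied to k this way. Start at k = 2, θ = 33.3: P(X<60.9) ≈ 0.546.
Too low — raise k to concentrate. Iterating converges to k ≈ 6.23.
Then θ = 33.3/(6.23−1) ≈ 6.37.

k ≈ 6.23, θ ≈ 6.37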